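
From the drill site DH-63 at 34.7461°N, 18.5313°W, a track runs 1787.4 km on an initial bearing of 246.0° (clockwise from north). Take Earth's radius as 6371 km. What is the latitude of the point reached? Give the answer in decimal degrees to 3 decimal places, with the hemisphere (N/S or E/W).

δ = d/R = 1787.4/6371 = 0.280553 rad
φ₂ = arcsin(sin φ₁ cos δ + cos φ₁ sin δ cos θ)
   = arcsin(0.56994·0.96090 + 0.82169·0.27689·-0.40674) = 27.07262°
λ₂ = λ₁ + atan2(sin θ sin δ cos φ₁, cos δ − sin φ₁ sin φ₂) = -35.03483°

27.073°N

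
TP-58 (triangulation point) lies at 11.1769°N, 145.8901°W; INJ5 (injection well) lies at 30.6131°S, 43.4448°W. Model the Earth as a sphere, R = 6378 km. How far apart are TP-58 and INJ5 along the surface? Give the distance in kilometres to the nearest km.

Δφ = -41.7900°,  Δλ = 102.4453°
a = sin²(Δφ/2) + cos φ₁ cos φ₂ sin²(Δλ/2) = 0.640332
c = 2·arcsin(√a) = 1.855282 rad = 106.2998°
d = R·c = 6378 × 1.855282 = 11833.0 km

11833 km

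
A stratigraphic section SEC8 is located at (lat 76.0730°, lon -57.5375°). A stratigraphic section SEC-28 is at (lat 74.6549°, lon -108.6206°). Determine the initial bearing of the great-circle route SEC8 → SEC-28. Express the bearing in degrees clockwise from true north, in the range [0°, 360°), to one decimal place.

Δλ = -51.0831°
y = sin Δλ · cos φ₂ = -0.205899
x = cos φ₁ sin φ₂ − sin φ₁ cos φ₂ cos Δλ = 0.070752
θ = atan2(y, x) = -71.0361° → 288.9639° (mod 360°)

289.0°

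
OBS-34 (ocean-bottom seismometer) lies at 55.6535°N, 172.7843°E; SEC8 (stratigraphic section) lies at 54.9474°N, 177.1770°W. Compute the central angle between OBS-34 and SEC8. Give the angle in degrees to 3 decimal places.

Δφ = -0.7061°,  Δλ = 10.0387°
a = sin²(Δφ/2) + cos φ₁ cos φ₂ sin²(Δλ/2) = 0.002518
c = 2·arcsin(√a) = 0.100410 rad = 5.7531°

5.753°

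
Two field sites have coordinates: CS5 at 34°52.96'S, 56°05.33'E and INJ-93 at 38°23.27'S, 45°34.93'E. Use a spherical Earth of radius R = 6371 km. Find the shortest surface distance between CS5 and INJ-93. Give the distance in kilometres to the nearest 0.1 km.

CS5: φ = -34.88267°, λ = +56.08883°
INJ-93: φ = -38.38783°, λ = +45.58217°
Δφ = -3.5052°,  Δλ = -10.5067°
a = sin²(Δφ/2) + cos φ₁ cos φ₂ sin²(Δλ/2) = 0.006326
c = 2·arcsin(√a) = 0.159236 rad = 9.1236°
d = R·c = 6371 × 0.159236 = 1014.5 km

1014.5 km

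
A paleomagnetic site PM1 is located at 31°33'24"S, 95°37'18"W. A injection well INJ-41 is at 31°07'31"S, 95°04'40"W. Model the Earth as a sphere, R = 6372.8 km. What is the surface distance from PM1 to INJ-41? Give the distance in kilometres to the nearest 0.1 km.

PM1: φ = -31.55667°, λ = -95.62167°
INJ-41: φ = -31.12528°, λ = -95.07778°
Δφ = 0.4314°,  Δλ = 0.5439°
a = sin²(Δφ/2) + cos φ₁ cos φ₂ sin²(Δλ/2) = 0.000031
c = 2·arcsin(√a) = 0.011064 rad = 0.6339°
d = R·c = 6372.8 × 0.011064 = 70.5 km

70.5 km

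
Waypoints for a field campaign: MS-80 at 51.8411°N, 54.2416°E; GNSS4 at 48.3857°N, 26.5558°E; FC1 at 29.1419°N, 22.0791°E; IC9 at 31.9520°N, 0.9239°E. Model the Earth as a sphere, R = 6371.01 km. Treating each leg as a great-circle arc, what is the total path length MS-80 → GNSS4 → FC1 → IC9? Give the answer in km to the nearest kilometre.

MS-80→GNSS4: c = 0.313681 rad, d = 1998.47 km
GNSS4→FC1: c = 0.341196 rad, d = 2173.76 km
FC1→IC9: c = 0.321214 rad, d = 2046.46 km
Total = 1998.47 + 2173.76 + 2046.46 = 6218.69 km

6219 km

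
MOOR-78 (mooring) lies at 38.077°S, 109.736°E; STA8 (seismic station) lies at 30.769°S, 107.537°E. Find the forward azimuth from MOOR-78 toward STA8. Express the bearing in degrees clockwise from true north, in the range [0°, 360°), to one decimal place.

345.4°

Δλ = -2.1990°
y = sin Δλ · cos φ₂ = -0.032969
x = cos φ₁ sin φ₂ − sin φ₁ cos φ₂ cos Δλ = 0.126813
θ = atan2(y, x) = -14.5733° → 345.4267° (mod 360°)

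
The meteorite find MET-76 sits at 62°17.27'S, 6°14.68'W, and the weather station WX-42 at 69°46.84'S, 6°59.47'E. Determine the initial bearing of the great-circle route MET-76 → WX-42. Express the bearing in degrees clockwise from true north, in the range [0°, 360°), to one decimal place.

150.3°

MET-76: φ = -62.28783°, λ = -6.24467°
WX-42: φ = -69.78067°, λ = +6.99117°
Δλ = 13.2358°
y = sin Δλ · cos φ₂ = 0.079132
x = cos φ₁ sin φ₂ − sin φ₁ cos φ₂ cos Δλ = -0.138530
θ = atan2(y, x) = 150.2639° → 150.2639° (mod 360°)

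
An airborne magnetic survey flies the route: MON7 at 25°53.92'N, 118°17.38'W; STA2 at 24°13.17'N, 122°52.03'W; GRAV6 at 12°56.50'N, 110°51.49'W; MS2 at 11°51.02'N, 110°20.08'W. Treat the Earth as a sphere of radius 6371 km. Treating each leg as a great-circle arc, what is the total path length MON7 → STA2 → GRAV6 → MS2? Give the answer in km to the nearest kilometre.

MON7: φ = +25.89867°, λ = -118.28967°
STA2: φ = +24.21950°, λ = -122.86717°
GRAV6: φ = +12.94167°, λ = -110.85817°
MS2: φ = +11.85033°, λ = -110.33467°
MON7→STA2: c = 0.078074 rad, d = 497.41 km
STA2→GRAV6: c = 0.279336 rad, d = 1779.65 km
GRAV6→MS2: c = 0.021034 rad, d = 134.01 km
Total = 497.41 + 1779.65 + 134.01 = 2411.07 km

2411 km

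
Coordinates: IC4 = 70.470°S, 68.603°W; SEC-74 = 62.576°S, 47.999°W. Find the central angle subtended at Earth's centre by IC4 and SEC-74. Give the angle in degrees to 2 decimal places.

Δφ = 7.8940°,  Δλ = 20.6040°
a = sin²(Δφ/2) + cos φ₁ cos φ₂ sin²(Δλ/2) = 0.009662
c = 2·arcsin(√a) = 0.196913 rad = 11.2823°

11.28°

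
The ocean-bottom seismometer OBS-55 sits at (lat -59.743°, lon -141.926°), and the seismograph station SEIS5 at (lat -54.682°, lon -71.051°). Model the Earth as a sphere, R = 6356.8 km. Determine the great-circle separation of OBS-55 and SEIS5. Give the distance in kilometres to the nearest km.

4088 km

Δφ = 5.0610°,  Δλ = 70.8750°
a = sin²(Δφ/2) + cos φ₁ cos φ₂ sin²(Δλ/2) = 0.099880
c = 2·arcsin(√a) = 0.643101 rad = 36.8470°
d = R·c = 6356.8 × 0.643101 = 4088.1 km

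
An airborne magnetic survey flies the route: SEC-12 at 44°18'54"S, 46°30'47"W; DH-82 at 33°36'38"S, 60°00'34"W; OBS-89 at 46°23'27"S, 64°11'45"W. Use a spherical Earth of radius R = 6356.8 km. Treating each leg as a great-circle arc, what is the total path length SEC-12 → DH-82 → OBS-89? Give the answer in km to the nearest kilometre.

SEC-12: φ = -44.31500°, λ = -46.51306°
DH-82: φ = -33.61056°, λ = -60.00944°
OBS-89: φ = -46.39083°, λ = -64.19583°
SEC-12→DH-82: c = 0.260960 rad, d = 1658.87 km
DH-82→OBS-89: c = 0.229884 rad, d = 1461.32 km
Total = 1658.87 + 1461.32 = 3120.20 km

3120 km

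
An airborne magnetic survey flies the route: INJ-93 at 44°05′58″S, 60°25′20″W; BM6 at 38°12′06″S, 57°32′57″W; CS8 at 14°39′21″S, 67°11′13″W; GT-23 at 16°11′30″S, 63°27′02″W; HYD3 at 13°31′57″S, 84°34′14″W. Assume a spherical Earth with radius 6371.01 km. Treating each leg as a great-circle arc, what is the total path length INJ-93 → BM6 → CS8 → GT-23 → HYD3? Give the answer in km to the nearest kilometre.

INJ-93: φ = -44.09944°, λ = -60.42222°
BM6: φ = -38.20167°, λ = -57.54917°
CS8: φ = -14.65583°, λ = -67.18694°
GT-23: φ = -16.19167°, λ = -63.45056°
HYD3: φ = -13.53250°, λ = -84.57056°
INJ-93→BM6: c = 0.109623 rad, d = 698.41 km
BM6→CS8: c = 0.437036 rad, d = 2784.36 km
CS8→GT-23: c = 0.068337 rad, d = 435.38 km
GT-23→HYD3: c = 0.359120 rad, d = 2287.96 km
Total = 698.41 + 2784.36 + 435.38 + 2287.96 = 6206.10 km

6206 km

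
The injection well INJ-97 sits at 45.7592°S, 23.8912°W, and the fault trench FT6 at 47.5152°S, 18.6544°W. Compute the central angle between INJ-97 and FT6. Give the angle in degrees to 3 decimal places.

Δφ = -1.7560°,  Δλ = 5.2368°
a = sin²(Δφ/2) + cos φ₁ cos φ₂ sin²(Δλ/2) = 0.001218
c = 2·arcsin(√a) = 0.069820 rad = 4.0004°

4.000°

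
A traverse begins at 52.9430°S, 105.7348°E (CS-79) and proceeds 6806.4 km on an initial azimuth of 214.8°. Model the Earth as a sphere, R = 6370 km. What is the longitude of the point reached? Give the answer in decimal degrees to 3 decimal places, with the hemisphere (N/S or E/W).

δ = d/R = 6806.4/6370 = 1.068509 rad
φ₂ = arcsin(sin φ₁ cos δ + cos φ₁ sin δ cos θ)
   = arcsin(-0.79804·0.48143 + 0.60261·0.87648·-0.82115) = -54.87636°
λ₂ = λ₁ + atan2(sin θ sin δ cos φ₁, cos δ − sin φ₁ sin φ₂) = -13.87259°

13.873°W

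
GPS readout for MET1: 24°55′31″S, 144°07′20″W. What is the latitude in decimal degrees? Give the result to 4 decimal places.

24.9253°S

24° + 55′/60 + 31″/3600 = 24 + 0.91667 + 0.00861 = 24.9253°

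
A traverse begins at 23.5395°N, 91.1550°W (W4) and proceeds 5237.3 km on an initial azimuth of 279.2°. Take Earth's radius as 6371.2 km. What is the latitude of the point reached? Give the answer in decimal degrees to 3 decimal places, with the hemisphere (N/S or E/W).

22.287°N

δ = d/R = 5237.3/6371.2 = 0.822027 rad
φ₂ = arcsin(sin φ₁ cos δ + cos φ₁ sin δ cos θ)
   = arcsin(0.39938·0.68074 + 0.91678·0.73253·0.15988) = 22.28694°
λ₂ = λ₁ + atan2(sin θ sin δ cos φ₁, cos δ − sin φ₁ sin φ₂) = -142.55166°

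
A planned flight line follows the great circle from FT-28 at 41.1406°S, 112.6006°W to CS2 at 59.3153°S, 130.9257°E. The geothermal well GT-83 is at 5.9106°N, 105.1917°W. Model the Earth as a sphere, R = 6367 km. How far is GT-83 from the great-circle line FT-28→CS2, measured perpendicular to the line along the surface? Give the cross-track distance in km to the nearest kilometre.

1608 km

δ₁₃ = central angle FT-28→GT-83 = 0.829709 rad  (haversine)
θ₁₃ = bearing FT-28→GT-83 = 10.012°,  θ₁₂ = bearing FT-28→CS2 = 209.809°
dₓₜ = R·arcsin(sin δ₁₃ · sin(θ₁₃ − θ₁₂)) = 6367·arcsin(0.73773·sin(-199.797°)) = 1607.891 km
|dₓₜ| = 1607.891 km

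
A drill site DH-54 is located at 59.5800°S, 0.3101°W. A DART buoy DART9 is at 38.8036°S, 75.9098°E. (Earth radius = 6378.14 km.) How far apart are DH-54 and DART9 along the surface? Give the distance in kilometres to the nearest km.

5636 km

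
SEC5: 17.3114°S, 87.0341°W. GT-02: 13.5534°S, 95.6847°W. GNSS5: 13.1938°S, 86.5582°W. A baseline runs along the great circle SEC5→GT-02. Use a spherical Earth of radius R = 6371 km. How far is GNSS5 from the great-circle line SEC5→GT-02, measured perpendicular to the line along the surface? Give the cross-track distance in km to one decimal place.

441.4 km

δ₁₃ = central angle SEC5→GNSS5 = 0.072311 rad  (haversine)
θ₁₃ = bearing SEC5→GNSS5 = 6.427°,  θ₁₂ = bearing SEC5→GT-02 = 293.061°
dₓₜ = R·arcsin(sin δ₁₃ · sin(θ₁₃ − θ₁₂)) = 6371·arcsin(0.07225·sin(-286.635°)) = 441.380 km
|dₓₜ| = 441.380 km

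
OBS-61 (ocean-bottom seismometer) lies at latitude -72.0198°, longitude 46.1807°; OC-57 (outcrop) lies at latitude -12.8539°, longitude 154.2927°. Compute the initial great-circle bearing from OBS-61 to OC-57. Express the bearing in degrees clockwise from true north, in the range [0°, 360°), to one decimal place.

Δλ = 108.1120°
y = sin Δλ · cos φ₂ = 0.926633
x = cos φ₁ sin φ₂ − sin φ₁ cos φ₂ cos Δλ = -0.356956
θ = atan2(y, x) = 111.0676° → 111.0676° (mod 360°)

111.1°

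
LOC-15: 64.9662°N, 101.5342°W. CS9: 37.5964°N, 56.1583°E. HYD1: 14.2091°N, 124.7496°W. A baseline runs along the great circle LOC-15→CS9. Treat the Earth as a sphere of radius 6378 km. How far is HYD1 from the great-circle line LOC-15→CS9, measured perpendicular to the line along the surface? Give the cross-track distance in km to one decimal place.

929.7 km

δ₁₃ = central angle LOC-15→HYD1 = 0.928052 rad  (haversine)
θ₁₃ = bearing LOC-15→HYD1 = 208.515°,  θ₁₂ = bearing LOC-15→CS9 = 18.060°
dₓₜ = R·arcsin(sin δ₁₃ · sin(θ₁₃ − θ₁₂)) = 6378·arcsin(0.80045·sin(190.455°)) = -929.735 km
|dₓₜ| = 929.735 km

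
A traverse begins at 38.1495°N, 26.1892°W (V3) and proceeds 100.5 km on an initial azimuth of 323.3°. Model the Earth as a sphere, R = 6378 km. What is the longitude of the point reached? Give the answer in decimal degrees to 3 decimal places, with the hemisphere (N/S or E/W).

δ = d/R = 100.5/6378 = 0.015757 rad
φ₂ = arcsin(sin φ₁ cos δ + cos φ₁ sin δ cos θ)
   = arcsin(0.61772·0.99988 + 0.78640·0.01576·0.80178) = 38.87134°
λ₂ = λ₁ + atan2(sin θ sin δ cos φ₁, cos δ − sin φ₁ sin φ₂) = -26.88220°

26.882°W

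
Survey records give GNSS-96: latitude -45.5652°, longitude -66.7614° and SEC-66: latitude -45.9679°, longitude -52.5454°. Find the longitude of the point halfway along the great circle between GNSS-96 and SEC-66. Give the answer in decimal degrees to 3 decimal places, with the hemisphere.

Bx = cos φ₂ cos Δλ = 0.673776,  By = cos φ₂ sin Δλ = 0.170692
φₘ = atan2(sin φ₁ + sin φ₂, √((cos φ₁ + Bx)² + By²)) = -45.98746°
λₘ = λ₁ + atan2(By, cos φ₁ + Bx) = -59.67919°

59.679°W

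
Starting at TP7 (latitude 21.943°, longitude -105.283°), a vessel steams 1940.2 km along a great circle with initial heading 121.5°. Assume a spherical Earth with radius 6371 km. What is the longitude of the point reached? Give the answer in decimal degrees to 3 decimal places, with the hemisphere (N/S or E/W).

90.120°W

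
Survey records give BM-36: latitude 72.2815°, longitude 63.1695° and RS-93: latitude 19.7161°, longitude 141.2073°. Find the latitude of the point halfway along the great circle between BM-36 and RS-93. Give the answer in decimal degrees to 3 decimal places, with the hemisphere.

Bx = cos φ₂ cos Δλ = 0.195116,  By = cos φ₂ sin Δλ = 0.920933
φₘ = atan2(sin φ₁ + sin φ₂, √((cos φ₁ + Bx)² + By²)) = 50.91713°
λₘ = λ₁ + atan2(By, cos φ₁ + Bx) = 124.69689°

50.917°N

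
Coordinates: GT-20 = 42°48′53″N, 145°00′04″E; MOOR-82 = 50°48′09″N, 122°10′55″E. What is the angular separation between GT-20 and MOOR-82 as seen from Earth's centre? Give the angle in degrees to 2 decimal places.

GT-20: φ = +42.81472°, λ = +145.00111°
MOOR-82: φ = +50.80250°, λ = +122.18194°
Δφ = 7.9878°,  Δλ = -22.8192°
a = sin²(Δφ/2) + cos φ₁ cos φ₂ sin²(Δλ/2) = 0.022993
c = 2·arcsin(√a) = 0.304446 rad = 17.4435°

17.44°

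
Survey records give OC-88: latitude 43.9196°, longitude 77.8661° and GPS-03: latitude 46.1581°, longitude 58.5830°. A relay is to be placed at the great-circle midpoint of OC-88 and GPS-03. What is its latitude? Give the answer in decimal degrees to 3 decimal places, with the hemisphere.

45.446°N

Bx = cos φ₂ cos Δλ = 0.653811,  By = cos φ₂ sin Δλ = -0.228745
φₘ = atan2(sin φ₁ + sin φ₂, √((cos φ₁ + Bx)² + By²)) = 45.44621°
λₘ = λ₁ + atan2(By, cos φ₁ + Bx) = 68.41497°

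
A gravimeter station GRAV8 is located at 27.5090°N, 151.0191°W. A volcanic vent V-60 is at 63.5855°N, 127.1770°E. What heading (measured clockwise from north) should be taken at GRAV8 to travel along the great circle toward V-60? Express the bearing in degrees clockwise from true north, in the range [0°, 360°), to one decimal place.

330.1°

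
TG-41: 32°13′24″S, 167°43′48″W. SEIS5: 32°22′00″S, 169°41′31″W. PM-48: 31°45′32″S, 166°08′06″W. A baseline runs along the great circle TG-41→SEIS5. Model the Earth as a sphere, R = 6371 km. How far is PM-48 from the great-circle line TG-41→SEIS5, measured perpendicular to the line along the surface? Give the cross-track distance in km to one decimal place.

TG-41: φ = -32.22333°, λ = -167.73000°
SEIS5: φ = -32.36667°, λ = -169.69194°
PM-48: φ = -31.75889°, λ = -166.13500°
δ₁₃ = central angle TG-41→PM-48 = 0.024963 rad  (haversine)
θ₁₃ = bearing TG-41→PM-48 = 71.475°,  θ₁₂ = bearing TG-41→SEIS5 = 264.537°
dₓₜ = R·arcsin(sin δ₁₃ · sin(θ₁₃ − θ₁₂)) = 6371·arcsin(0.02496·sin(-193.062°)) = 35.939 km
|dₓₜ| = 35.939 km

35.9 km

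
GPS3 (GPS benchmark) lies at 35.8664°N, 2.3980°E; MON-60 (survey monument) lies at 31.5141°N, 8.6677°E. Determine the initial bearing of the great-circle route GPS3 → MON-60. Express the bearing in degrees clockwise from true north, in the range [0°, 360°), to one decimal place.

Δλ = 6.2697°
y = sin Δλ · cos φ₂ = 0.093102
x = cos φ₁ sin φ₂ − sin φ₁ cos φ₂ cos Δλ = -0.072901
θ = atan2(y, x) = 128.0620° → 128.0620° (mod 360°)

128.1°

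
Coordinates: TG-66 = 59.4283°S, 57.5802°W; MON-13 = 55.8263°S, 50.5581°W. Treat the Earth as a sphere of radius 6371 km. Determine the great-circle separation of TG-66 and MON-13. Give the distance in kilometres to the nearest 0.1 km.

578.4 km

Δφ = 3.6020°,  Δλ = 7.0221°
a = sin²(Δφ/2) + cos φ₁ cos φ₂ sin²(Δλ/2) = 0.002059
c = 2·arcsin(√a) = 0.090788 rad = 5.2018°
d = R·c = 6371 × 0.090788 = 578.4 km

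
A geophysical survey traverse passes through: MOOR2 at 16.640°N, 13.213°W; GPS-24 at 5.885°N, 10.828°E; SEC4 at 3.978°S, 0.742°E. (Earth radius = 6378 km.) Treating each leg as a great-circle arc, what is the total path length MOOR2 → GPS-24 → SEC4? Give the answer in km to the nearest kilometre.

4449 km

MOOR2→GPS-24: c = 0.451579 rad, d = 2880.17 km
GPS-24→SEC4: c = 0.246040 rad, d = 1569.24 km
Total = 2880.17 + 1569.24 = 4449.41 km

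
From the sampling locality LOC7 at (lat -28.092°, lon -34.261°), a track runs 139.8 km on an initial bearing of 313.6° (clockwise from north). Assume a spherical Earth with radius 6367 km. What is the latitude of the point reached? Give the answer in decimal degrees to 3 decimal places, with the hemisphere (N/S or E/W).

δ = d/R = 139.8/6367 = 0.021957 rad
φ₂ = arcsin(sin φ₁ cos δ + cos φ₁ sin δ cos θ)
   = arcsin(-0.47089·0.99976 + 0.88219·0.02196·0.68962) = -27.22063°
λ₂ = λ₁ + atan2(sin θ sin δ cos φ₁, cos δ − sin φ₁ sin φ₂) = -35.28547°

27.221°S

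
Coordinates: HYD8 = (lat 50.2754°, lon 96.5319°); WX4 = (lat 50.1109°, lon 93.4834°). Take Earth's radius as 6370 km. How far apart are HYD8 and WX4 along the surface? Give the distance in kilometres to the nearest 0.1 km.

217.7 km

Δφ = -0.1645°,  Δλ = -3.0485°
a = sin²(Δφ/2) + cos φ₁ cos φ₂ sin²(Δλ/2) = 0.000292
c = 2·arcsin(√a) = 0.034181 rad = 1.9584°
d = R·c = 6370 × 0.034181 = 217.7 km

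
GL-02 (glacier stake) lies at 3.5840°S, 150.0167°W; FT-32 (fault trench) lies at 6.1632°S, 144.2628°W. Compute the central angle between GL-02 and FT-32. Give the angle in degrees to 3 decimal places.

6.286°

Δφ = -2.5792°,  Δλ = 5.7539°
a = sin²(Δφ/2) + cos φ₁ cos φ₂ sin²(Δλ/2) = 0.003006
c = 2·arcsin(√a) = 0.109713 rad = 6.2861°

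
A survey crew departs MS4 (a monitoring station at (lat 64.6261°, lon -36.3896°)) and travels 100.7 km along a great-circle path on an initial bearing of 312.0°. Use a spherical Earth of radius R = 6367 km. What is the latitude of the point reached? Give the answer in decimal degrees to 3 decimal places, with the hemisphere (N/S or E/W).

65.224°N

δ = d/R = 100.7/6367 = 0.015816 rad
φ₂ = arcsin(sin φ₁ cos δ + cos φ₁ sin δ cos θ)
   = arcsin(0.90353·0.99987 + 0.42852·0.01582·0.66913) = 65.22391°
λ₂ = λ₁ + atan2(sin θ sin δ cos φ₁, cos δ − sin φ₁ sin φ₂) = -37.99669°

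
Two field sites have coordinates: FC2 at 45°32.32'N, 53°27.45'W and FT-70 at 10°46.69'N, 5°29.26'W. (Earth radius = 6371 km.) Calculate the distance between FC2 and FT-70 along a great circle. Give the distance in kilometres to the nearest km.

FC2: φ = +45.53867°, λ = -53.45750°
FT-70: φ = +10.77817°, λ = -5.48767°
Δφ = -34.7605°,  Δλ = 47.9698°
a = sin²(Δφ/2) + cos φ₁ cos φ₂ sin²(Δλ/2) = 0.202925
c = 2·arcsin(√a) = 0.934588 rad = 53.5479°
d = R·c = 6371 × 0.934588 = 5954.3 km

5954 km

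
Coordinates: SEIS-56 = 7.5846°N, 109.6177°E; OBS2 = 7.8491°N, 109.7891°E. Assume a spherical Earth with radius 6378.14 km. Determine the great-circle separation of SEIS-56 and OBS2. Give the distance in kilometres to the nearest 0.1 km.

Δφ = 0.2645°,  Δλ = 0.1714°
a = sin²(Δφ/2) + cos φ₁ cos φ₂ sin²(Δλ/2) = 0.000008
c = 2·arcsin(√a) = 0.005486 rad = 0.3143°
d = R·c = 6378.14 × 0.005486 = 35.0 km

35.0 km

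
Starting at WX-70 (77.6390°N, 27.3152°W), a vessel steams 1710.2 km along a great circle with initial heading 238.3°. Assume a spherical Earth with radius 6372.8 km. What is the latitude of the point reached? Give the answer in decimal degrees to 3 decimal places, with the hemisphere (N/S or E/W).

65.787°N

δ = d/R = 1710.2/6372.8 = 0.268359 rad
φ₂ = arcsin(sin φ₁ cos δ + cos φ₁ sin δ cos θ)
   = arcsin(0.97682·0.96421 + 0.21407·0.26515·-0.52547) = 65.78727°
λ₂ = λ₁ + atan2(sin θ sin δ cos φ₁, cos δ − sin φ₁ sin φ₂) = -60.68611°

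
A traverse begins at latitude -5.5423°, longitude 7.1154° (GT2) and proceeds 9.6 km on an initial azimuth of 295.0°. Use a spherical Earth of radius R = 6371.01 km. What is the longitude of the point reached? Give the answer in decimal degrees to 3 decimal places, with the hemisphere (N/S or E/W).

δ = d/R = 9.6/6371.01 = 0.001507 rad
φ₂ = arcsin(sin φ₁ cos δ + cos φ₁ sin δ cos θ)
   = arcsin(-0.09658·1.00000 + 0.99533·0.00151·0.42262) = -5.50581°
λ₂ = λ₁ + atan2(sin θ sin δ cos φ₁, cos δ − sin φ₁ sin φ₂) = 7.03679°

7.037°E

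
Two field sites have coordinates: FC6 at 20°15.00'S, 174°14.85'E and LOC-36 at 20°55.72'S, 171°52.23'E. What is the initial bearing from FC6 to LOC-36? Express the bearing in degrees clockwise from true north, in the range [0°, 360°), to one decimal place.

252.6°

FC6: φ = -20.25000°, λ = +174.24750°
LOC-36: φ = -20.92867°, λ = +171.87050°
Δλ = -2.3770°
y = sin Δλ · cos φ₂ = -0.038738
x = cos φ₁ sin φ₂ − sin φ₁ cos φ₂ cos Δλ = -0.012123
θ = atan2(y, x) = -107.3771° → 252.6229° (mod 360°)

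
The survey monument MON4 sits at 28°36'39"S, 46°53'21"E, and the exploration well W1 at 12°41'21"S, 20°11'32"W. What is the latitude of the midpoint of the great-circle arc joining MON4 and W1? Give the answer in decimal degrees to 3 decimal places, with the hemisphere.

24.317°S

MON4: φ = -28.61083°, λ = +46.88917°
W1: φ = -12.68917°, λ = -20.19222°
Bx = cos φ₂ cos Δλ = 0.379912,  By = cos φ₂ sin Δλ = -0.898563
φₘ = atan2(sin φ₁ + sin φ₂, √((cos φ₁ + Bx)² + By²)) = -24.31741°
λₘ = λ₁ + atan2(By, cos φ₁ + Bx) = 11.34753°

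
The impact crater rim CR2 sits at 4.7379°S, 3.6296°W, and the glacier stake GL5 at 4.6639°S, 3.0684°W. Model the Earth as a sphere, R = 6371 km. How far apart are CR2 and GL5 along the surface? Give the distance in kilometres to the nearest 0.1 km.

62.7 km

Δφ = 0.0740°,  Δλ = 0.5612°
a = sin²(Δφ/2) + cos φ₁ cos φ₂ sin²(Δλ/2) = 0.000024
c = 2·arcsin(√a) = 0.009847 rad = 0.5642°
d = R·c = 6371 × 0.009847 = 62.7 km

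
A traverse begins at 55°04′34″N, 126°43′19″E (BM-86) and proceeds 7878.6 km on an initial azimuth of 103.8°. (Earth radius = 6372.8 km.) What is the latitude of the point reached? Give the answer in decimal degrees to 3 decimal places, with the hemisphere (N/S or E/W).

8.059°N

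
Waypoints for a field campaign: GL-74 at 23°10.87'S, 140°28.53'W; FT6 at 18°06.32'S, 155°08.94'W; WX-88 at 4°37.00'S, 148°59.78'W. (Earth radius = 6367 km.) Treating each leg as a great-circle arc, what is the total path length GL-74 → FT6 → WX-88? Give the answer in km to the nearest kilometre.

3267 km

GL-74: φ = -23.18117°, λ = -140.47550°
FT6: φ = -18.10533°, λ = -155.14900°
WX-88: φ = -4.61667°, λ = -148.99633°
GL-74→FT6: c = 0.255325 rad, d = 1625.66 km
FT6→WX-88: c = 0.257778 rad, d = 1641.27 km
Total = 1625.66 + 1641.27 = 3266.93 km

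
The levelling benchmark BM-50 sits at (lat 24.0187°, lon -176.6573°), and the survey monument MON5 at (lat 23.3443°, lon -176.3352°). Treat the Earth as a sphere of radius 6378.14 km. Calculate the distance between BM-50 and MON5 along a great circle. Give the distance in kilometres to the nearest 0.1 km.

81.9 km

Δφ = -0.6744°,  Δλ = 0.3221°
a = sin²(Δφ/2) + cos φ₁ cos φ₂ sin²(Δλ/2) = 0.000041
c = 2·arcsin(√a) = 0.012847 rad = 0.7361°
d = R·c = 6378.14 × 0.012847 = 81.9 km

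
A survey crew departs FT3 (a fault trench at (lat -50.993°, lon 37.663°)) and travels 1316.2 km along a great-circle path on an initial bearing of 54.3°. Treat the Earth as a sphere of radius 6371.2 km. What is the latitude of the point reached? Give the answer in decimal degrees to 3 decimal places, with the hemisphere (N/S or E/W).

43.252°S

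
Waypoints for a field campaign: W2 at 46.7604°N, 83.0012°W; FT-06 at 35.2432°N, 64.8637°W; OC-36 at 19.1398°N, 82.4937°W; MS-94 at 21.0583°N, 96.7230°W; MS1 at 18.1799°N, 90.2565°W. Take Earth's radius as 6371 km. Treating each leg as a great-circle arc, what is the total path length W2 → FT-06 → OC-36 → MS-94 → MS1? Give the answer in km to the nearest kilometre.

6721 km

W2→FT-06: c = 0.310879 rad, d = 1980.61 km
FT-06→OC-36: c = 0.391011 rad, d = 2491.13 km
OC-36→MS-94: c = 0.235530 rad, d = 1500.56 km
MS-94→MS1: c = 0.117562 rad, d = 748.99 km
Total = 1980.61 + 2491.13 + 1500.56 + 748.99 = 6721.29 km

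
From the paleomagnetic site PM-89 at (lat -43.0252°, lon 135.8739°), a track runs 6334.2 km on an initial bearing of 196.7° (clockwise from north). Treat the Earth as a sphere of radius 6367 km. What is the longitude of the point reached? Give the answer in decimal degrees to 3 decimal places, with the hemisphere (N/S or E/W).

13.983°E

δ = d/R = 6334.2/6367 = 0.994848 rad
φ₂ = arcsin(sin φ₁ cos δ + cos φ₁ sin δ cos θ)
   = arcsin(-0.68232·0.54463 + 0.73105·0.83868·-0.95782) = -73.51007°
λ₂ = λ₁ + atan2(sin θ sin δ cos φ₁, cos δ − sin φ₁ sin φ₂) = 13.98330°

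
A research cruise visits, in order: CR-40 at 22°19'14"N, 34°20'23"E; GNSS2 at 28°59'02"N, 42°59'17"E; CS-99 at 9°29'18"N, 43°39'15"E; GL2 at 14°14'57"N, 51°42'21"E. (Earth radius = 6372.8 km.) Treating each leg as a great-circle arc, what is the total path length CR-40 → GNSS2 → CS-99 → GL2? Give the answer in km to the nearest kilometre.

CR-40: φ = +22.32056°, λ = +34.33972°
GNSS2: φ = +28.98389°, λ = +42.98806°
CS-99: φ = +9.48833°, λ = +43.65417°
GL2: φ = +14.24917°, λ = +51.70583°
CR-40→GNSS2: c = 0.178876 rad, d = 1139.94 km
GNSS2→CS-99: c = 0.340436 rad, d = 2169.53 km
CS-99→GL2: c = 0.160635 rad, d = 1023.69 km
Total = 1139.94 + 2169.53 + 1023.69 = 4333.17 km

4333 km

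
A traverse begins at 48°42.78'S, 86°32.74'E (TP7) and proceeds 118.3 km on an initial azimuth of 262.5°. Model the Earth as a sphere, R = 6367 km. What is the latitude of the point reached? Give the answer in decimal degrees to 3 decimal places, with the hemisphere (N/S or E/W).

TP7: φ = -48.71300°, λ = +86.54567°
δ = d/R = 118.3/6367 = 0.018580 rad
φ₂ = arcsin(sin φ₁ cos δ + cos φ₁ sin δ cos θ)
   = arcsin(-0.75141·0.99983 + 0.65983·0.01858·-0.13053) = -48.84085°
λ₂ = λ₁ + atan2(sin θ sin δ cos φ₁, cos δ − sin φ₁ sin φ₂) = 84.94188°

48.841°S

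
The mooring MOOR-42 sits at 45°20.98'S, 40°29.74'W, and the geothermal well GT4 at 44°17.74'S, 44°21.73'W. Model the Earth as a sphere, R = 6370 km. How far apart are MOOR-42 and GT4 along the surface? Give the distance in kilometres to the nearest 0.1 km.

326.6 km

MOOR-42: φ = -45.34967°, λ = -40.49567°
GT4: φ = -44.29567°, λ = -44.36217°
Δφ = 1.0540°,  Δλ = -3.8665°
a = sin²(Δφ/2) + cos φ₁ cos φ₂ sin²(Δλ/2) = 0.000657
c = 2·arcsin(√a) = 0.051272 rad = 2.9377°
d = R·c = 6370 × 0.051272 = 326.6 km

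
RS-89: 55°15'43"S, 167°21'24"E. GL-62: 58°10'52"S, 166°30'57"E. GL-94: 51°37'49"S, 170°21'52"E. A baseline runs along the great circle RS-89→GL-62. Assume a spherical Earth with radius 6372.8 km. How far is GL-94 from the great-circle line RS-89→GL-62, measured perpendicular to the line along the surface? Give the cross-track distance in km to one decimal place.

RS-89: φ = -55.26194°, λ = +167.35667°
GL-62: φ = -58.18111°, λ = +166.51583°
GL-94: φ = -51.63028°, λ = +170.36444°
δ₁₃ = central angle RS-89→GL-94 = 0.070660 rad  (haversine)
θ₁₃ = bearing RS-89→GL-94 = 27.473°,  θ₁₂ = bearing RS-89→GL-62 = 188.631°
dₓₜ = R·arcsin(sin δ₁₃ · sin(θ₁₃ − θ₁₂)) = 6372.8·arcsin(0.07060·sin(-161.158°)) = -145.325 km
|dₓₜ| = 145.325 km

145.3 km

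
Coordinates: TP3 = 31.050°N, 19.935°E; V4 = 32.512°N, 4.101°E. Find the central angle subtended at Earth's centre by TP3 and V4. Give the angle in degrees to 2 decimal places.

13.53°

Δφ = 1.4620°,  Δλ = -15.8340°
a = sin²(Δφ/2) + cos φ₁ cos φ₂ sin²(Δλ/2) = 0.013869
c = 2·arcsin(√a) = 0.236082 rad = 13.5265°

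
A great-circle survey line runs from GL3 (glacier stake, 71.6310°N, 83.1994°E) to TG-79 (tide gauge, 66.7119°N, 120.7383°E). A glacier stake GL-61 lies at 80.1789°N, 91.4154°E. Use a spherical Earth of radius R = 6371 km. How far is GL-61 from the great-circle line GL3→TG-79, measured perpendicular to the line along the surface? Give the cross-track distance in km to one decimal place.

965.9 km

δ₁₃ = central angle GL3→GL-61 = 0.152856 rad  (haversine)
θ₁₃ = bearing GL3→GL-61 = 9.212°,  θ₁₂ = bearing GL3→TG-79 = 91.916°
dₓₜ = R·arcsin(sin δ₁₃ · sin(θ₁₃ − θ₁₂)) = 6371·arcsin(0.15226·sin(-82.704°)) = -965.899 km
|dₓₜ| = 965.899 km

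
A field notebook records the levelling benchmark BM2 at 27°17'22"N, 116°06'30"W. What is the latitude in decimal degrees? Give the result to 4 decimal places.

27° + 17′/60 + 22″/3600 = 27 + 0.28333 + 0.00611 = 27.2894°

27.2894°N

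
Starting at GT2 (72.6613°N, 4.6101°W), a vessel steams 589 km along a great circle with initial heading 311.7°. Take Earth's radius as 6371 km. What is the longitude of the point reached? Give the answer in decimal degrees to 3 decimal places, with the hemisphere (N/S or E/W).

δ = d/R = 589/6371 = 0.092450 rad
φ₂ = arcsin(sin φ₁ cos δ + cos φ₁ sin δ cos θ)
   = arcsin(0.95456·0.99573 + 0.29802·0.09232·0.66523) = 75.64672°
λ₂ = λ₁ + atan2(sin θ sin δ cos φ₁, cos δ − sin φ₁ sin φ₂) = -20.75394°

20.754°W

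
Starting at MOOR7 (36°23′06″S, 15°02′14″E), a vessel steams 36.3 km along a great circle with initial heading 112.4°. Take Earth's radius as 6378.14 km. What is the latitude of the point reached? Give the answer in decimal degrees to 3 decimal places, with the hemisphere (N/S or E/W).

36.509°S

MOOR7: φ = -36.38500°, λ = +15.03722°
δ = d/R = 36.3/6378.14 = 0.005691 rad
φ₂ = arcsin(sin φ₁ cos δ + cos φ₁ sin δ cos θ)
   = arcsin(-0.59321·0.99998 + 0.80505·0.00569·-0.38107) = -36.50868°
λ₂ = λ₁ + atan2(sin θ sin δ cos φ₁, cos δ − sin φ₁ sin φ₂) = 15.41231°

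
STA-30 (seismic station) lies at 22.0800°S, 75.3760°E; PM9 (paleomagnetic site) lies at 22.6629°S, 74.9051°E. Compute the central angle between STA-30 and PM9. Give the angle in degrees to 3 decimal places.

Δφ = -0.5829°,  Δλ = -0.4709°
a = sin²(Δφ/2) + cos φ₁ cos φ₂ sin²(Δλ/2) = 0.000040
c = 2·arcsin(√a) = 0.012699 rad = 0.7276°

0.728°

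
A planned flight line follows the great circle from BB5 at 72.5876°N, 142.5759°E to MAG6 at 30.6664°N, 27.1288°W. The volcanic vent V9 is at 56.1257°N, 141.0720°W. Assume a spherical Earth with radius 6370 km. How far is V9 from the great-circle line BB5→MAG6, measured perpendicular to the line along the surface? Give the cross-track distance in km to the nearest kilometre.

δ₁₃ = central angle BB5→V9 = 0.588865 rad  (haversine)
θ₁₃ = bearing BB5→V9 = 77.209°,  θ₁₂ = bearing BB5→MAG6 = 350.904°
dₓₜ = R·arcsin(sin δ₁₃ · sin(θ₁₃ − θ₁₂)) = 6370·arcsin(0.55542·sin(-273.695°)) = 3742.233 km
|dₓₜ| = 3742.233 km

3742 km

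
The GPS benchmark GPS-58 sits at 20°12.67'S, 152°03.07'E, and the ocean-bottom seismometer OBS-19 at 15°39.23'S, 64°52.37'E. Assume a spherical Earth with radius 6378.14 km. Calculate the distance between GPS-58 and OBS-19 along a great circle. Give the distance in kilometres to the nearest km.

9138 km

GPS-58: φ = -20.21117°, λ = +152.05117°
OBS-19: φ = -15.65383°, λ = +64.87283°
Δφ = 4.5573°,  Δλ = -87.1783°
a = sin²(Δφ/2) + cos φ₁ cos φ₂ sin²(Δλ/2) = 0.431149
c = 2·arcsin(√a) = 1.432655 rad = 82.0851°
d = R·c = 6378.14 × 1.432655 = 9137.7 km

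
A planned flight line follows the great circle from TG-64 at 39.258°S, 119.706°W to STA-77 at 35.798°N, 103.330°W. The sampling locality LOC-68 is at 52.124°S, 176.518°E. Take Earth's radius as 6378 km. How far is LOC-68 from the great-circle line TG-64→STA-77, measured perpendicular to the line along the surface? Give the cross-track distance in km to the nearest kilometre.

δ₁₃ = central angle TG-64→LOC-68 = 0.781907 rad  (haversine)
θ₁₃ = bearing TG-64→LOC-68 = 231.410°,  θ₁₂ = bearing TG-64→STA-77 = 13.598°
dₓₜ = R·arcsin(sin δ₁₃ · sin(θ₁₃ − θ₁₂)) = 6378·arcsin(0.70463·sin(217.812°)) = -2849.027 km
|dₓₜ| = 2849.027 km

2849 km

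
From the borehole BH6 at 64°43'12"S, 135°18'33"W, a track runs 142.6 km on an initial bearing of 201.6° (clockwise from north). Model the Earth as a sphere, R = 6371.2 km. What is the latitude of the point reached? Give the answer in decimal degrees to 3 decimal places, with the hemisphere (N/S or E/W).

BH6: φ = -64.72000°, λ = -135.30917°
δ = d/R = 142.6/6371.2 = 0.022382 rad
φ₂ = arcsin(sin φ₁ cos δ + cos φ₁ sin δ cos θ)
   = arcsin(-0.90423·0.99975 + 0.42704·0.02238·-0.92978) = -65.90802°
λ₂ = λ₁ + atan2(sin θ sin δ cos φ₁, cos δ − sin φ₁ sin φ₂) = -136.46563°

65.908°S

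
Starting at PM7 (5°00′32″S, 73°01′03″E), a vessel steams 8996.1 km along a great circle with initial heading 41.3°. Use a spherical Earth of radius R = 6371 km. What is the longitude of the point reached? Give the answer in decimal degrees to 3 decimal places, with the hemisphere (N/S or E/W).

PM7: φ = -5.00889°, λ = +73.01750°
δ = d/R = 8996.1/6371 = 1.412039 rad
φ₂ = arcsin(sin φ₁ cos δ + cos φ₁ sin δ cos θ)
   = arcsin(-0.08731·0.15809 + 0.99618·0.98742·0.75126) = 46.48388°
λ₂ = λ₁ + atan2(sin θ sin δ cos φ₁, cos δ − sin φ₁ sin φ₂) = 144.18611°

144.186°E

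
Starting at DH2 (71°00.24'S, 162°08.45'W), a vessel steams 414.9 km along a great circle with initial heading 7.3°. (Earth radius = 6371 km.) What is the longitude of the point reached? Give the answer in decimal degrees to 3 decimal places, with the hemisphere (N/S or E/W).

160.913°W

DH2: φ = -71.00400°, λ = -162.14083°
δ = d/R = 414.9/6371 = 0.065123 rad
φ₂ = arcsin(sin φ₁ cos δ + cos φ₁ sin δ cos θ)
   = arcsin(-0.94554·0.99788 + 0.32550·0.06508·0.99189) = -67.29819°
λ₂ = λ₁ + atan2(sin θ sin δ cos φ₁, cos δ − sin φ₁ sin φ₂) = -160.91313°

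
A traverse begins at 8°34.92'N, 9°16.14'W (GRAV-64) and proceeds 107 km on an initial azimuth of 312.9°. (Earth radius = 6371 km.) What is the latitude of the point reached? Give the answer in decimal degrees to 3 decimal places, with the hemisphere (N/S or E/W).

GRAV-64: φ = +8.58200°, λ = -9.26900°
δ = d/R = 107/6371 = 0.016795 rad
φ₂ = arcsin(sin φ₁ cos δ + cos φ₁ sin δ cos θ)
   = arcsin(0.14922·0.99986 + 0.98880·0.01679·0.68072) = 9.23637°
λ₂ = λ₁ + atan2(sin θ sin δ cos φ₁, cos δ − sin φ₁ sin φ₂) = -9.98315°

9.236°N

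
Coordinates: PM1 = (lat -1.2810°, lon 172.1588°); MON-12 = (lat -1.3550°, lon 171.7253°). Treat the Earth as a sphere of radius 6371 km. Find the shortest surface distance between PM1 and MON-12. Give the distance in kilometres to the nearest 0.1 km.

Δφ = -0.0740°,  Δλ = -0.4335°
a = sin²(Δφ/2) + cos φ₁ cos φ₂ sin²(Δλ/2) = 0.000015
c = 2·arcsin(√a) = 0.007673 rad = 0.4397°
d = R·c = 6371 × 0.007673 = 48.9 km

48.9 km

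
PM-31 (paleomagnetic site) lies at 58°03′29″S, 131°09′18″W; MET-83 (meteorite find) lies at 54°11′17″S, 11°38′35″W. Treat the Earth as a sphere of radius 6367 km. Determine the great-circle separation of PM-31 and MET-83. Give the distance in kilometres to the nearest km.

6402 km

PM-31: φ = -58.05806°, λ = -131.15500°
MET-83: φ = -54.18806°, λ = -11.64306°
Δφ = 3.8700°,  Δλ = 119.5119°
a = sin²(Δφ/2) + cos φ₁ cos φ₂ sin²(Δλ/2) = 0.232171
c = 2·arcsin(√a) = 1.005509 rad = 57.6114°
d = R·c = 6367 × 1.005509 = 6402.1 km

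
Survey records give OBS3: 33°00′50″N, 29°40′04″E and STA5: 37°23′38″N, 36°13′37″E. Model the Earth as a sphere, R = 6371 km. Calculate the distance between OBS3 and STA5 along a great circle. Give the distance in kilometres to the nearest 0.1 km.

OBS3: φ = +33.01389°, λ = +29.66778°
STA5: φ = +37.39389°, λ = +36.22694°
Δφ = 4.3800°,  Δλ = 6.5592°
a = sin²(Δφ/2) + cos φ₁ cos φ₂ sin²(Δλ/2) = 0.003641
c = 2·arcsin(√a) = 0.120748 rad = 6.9184°
d = R·c = 6371 × 0.120748 = 769.3 km

769.3 km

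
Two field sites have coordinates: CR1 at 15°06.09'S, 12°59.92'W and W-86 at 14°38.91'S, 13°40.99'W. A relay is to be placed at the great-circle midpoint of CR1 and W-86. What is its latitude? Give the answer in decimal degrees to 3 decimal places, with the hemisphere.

14.875°S

CR1: φ = -15.10150°, λ = -12.99867°
W-86: φ = -14.64850°, λ = -13.68317°
Bx = cos φ₂ cos Δλ = 0.967426,  By = cos φ₂ sin Δλ = -0.011558
φₘ = atan2(sin φ₁ + sin φ₂, √((cos φ₁ + Bx)² + By²)) = -14.87525°
λₘ = λ₁ + atan2(By, cos φ₁ + Bx) = -13.34128°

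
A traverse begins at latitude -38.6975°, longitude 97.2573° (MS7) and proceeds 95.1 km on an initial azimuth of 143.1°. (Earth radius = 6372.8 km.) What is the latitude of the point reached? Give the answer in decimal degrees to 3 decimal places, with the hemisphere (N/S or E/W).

39.379°S

δ = d/R = 95.1/6372.8 = 0.014923 rad
φ₂ = arcsin(sin φ₁ cos δ + cos φ₁ sin δ cos θ)
   = arcsin(-0.62521·0.99989 + 0.78046·0.01492·-0.79968) = -39.37937°
λ₂ = λ₁ + atan2(sin θ sin δ cos φ₁, cos δ − sin φ₁ sin φ₂) = 97.92145°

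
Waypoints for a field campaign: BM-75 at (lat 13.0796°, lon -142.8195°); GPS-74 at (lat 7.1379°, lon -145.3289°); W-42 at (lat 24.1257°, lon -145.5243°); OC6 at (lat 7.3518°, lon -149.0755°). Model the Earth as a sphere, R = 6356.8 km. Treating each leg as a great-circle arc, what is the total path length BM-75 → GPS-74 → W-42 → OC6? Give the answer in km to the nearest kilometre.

BM-75→GPS-74: c = 0.112301 rad, d = 713.87 km
GPS-74→W-42: c = 0.296511 rad, d = 1884.86 km
W-42→OC6: c = 0.298723 rad, d = 1898.92 km
Total = 713.87 + 1884.86 + 1898.92 = 4497.66 km

4498 km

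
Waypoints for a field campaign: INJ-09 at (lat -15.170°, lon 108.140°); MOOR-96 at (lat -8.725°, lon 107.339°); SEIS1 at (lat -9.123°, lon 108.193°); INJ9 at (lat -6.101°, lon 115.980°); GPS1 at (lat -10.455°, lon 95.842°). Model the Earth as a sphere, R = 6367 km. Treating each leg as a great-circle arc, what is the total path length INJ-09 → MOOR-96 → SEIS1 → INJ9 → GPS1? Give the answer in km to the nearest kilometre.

INJ-09→MOOR-96: c = 0.113314 rad, d = 721.47 km
MOOR-96→SEIS1: c = 0.016281 rad, d = 103.66 km
SEIS1→INJ9: c = 0.144652 rad, d = 921.00 km
INJ9→GPS1: c = 0.355893 rad, d = 2265.97 km
Total = 721.47 + 103.66 + 921.00 + 2265.97 = 4012.10 km

4012 km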